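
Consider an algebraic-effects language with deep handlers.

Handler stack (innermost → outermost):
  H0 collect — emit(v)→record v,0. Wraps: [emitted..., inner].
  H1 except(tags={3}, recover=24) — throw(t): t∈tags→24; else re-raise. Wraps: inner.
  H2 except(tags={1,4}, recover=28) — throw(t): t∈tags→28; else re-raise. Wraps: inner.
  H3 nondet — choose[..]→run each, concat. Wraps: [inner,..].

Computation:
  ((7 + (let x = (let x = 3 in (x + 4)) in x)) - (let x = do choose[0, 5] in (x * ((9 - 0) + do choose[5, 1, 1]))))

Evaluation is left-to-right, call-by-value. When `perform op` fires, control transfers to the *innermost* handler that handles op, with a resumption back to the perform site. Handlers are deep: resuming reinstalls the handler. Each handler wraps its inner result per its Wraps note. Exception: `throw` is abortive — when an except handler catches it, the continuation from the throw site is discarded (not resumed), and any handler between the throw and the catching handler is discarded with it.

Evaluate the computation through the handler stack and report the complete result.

Working:
choose[0, 5] @ H3
  branch[0] choose=0:
    choose[5, 1, 1] @ H3
      branch[0] choose=5:
        H0 returns [14]
        H1 returns [14]
        H2 returns [14]
        H3 returns [[14]]
      branch[1] choose=1:
        H0 returns [14]
        H1 returns [14]
        H2 returns [14]
        H3 returns [[14]]
      branch[2] choose=1:
        H0 returns [14]
        H1 returns [14]
        H2 returns [14]
        H3 returns [[14]]
  branch[1] choose=5:
    choose[5, 1, 1] @ H3
      branch[0] choose=5:
        H0 returns [-56]
        H1 returns [-56]
        H2 returns [-56]
        H3 returns [[-56]]
      branch[1] choose=1:
        H0 returns [-36]
        H1 returns [-36]
        H2 returns [-36]
        H3 returns [[-36]]
      branch[2] choose=1:
        H0 returns [-36]
        H1 returns [-36]
        H2 returns [-36]
        H3 returns [[-36]]
= [[14], [14], [14], [-56], [-36], [-36]]

Answer: [[14], [14], [14], [-56], [-36], [-36]]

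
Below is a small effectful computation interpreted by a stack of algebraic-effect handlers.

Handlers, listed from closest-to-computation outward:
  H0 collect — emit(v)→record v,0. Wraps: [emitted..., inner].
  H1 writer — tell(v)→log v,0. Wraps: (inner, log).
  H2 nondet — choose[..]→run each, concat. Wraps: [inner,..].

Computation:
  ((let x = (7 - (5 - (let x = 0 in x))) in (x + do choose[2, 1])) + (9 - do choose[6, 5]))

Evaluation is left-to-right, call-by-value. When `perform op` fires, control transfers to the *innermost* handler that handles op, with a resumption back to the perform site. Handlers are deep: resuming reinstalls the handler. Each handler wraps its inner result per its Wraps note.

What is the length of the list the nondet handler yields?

Answer: 4

Working:
choose[2, 1] @ H2
  branch[0] choose=2:
    choose[6, 5] @ H2
      branch[0] choose=6:
        H0 returns [7]
        H1 returns ([7], ())
        H2 returns [([7], ())]
      branch[1] choose=5:
        H0 returns [8]
        H1 returns ([8], ())
        H2 returns [([8], ())]
  branch[1] choose=1:
    choose[6, 5] @ H2
      branch[0] choose=6:
        H0 returns [6]
        H1 returns ([6], ())
        H2 returns [([6], ())]
      branch[1] choose=5:
        H0 returns [7]
        H1 returns ([7], ())
        H2 returns [([7], ())]
= [([7], ()), ([8], ()), ([6], ()), ([7], ())]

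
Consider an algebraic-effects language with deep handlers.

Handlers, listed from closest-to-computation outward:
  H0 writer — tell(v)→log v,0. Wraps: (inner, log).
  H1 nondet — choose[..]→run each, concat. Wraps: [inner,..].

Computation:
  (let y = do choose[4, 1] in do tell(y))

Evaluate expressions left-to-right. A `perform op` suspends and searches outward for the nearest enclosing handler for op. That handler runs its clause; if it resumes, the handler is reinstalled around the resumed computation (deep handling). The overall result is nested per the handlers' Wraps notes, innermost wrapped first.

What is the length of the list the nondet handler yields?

Evaluation trace:
choose[4, 1] @ H1
  branch[0] choose=4:
    tell(4) @ H0 ⇒ log+=4
    H0 returns (0, (4))
    H1 returns [(0, (4))]
  branch[1] choose=1:
    tell(1) @ H0 ⇒ log+=1
    H0 returns (0, (1))
    H1 returns [(0, (1))]
= [(0, (4)), (0, (1))]

Answer: 2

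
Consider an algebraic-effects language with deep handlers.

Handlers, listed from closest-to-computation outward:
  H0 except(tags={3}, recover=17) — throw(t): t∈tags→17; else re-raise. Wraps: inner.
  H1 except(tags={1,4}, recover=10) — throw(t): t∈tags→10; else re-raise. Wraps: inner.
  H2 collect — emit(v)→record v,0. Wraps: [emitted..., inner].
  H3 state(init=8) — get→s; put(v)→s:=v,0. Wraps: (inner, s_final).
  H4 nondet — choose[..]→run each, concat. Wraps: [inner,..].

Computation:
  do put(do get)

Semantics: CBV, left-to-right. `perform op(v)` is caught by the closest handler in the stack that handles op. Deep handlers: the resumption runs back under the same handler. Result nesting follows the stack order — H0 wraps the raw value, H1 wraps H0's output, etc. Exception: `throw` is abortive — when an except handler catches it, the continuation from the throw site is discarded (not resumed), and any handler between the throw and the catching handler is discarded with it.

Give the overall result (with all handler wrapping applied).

Answer: [([0], 8)]

Step-by-step:
get @ H3 ⇒ 8
put(8) @ H3 ⇒ s:=8
H0 returns 0
H1 returns 0
H2 returns [0]
H3 returns ([0], 8)
H4 returns [([0], 8)]
= [([0], 8)]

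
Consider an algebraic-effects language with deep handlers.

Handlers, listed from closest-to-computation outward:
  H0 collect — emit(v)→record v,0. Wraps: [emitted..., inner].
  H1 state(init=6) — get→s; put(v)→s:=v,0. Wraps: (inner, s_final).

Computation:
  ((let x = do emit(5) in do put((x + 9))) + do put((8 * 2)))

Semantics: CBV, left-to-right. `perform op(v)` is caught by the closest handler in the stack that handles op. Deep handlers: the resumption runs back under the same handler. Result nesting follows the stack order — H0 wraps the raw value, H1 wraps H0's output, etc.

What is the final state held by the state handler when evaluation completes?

Answer: 16

Working:
emit(5) @ H0 ⇒ out+=5
put(9) @ H1 ⇒ s:=9
put(16) @ H1 ⇒ s:=16
H0 returns [5, 0]
H1 returns ([5, 0], 16)
= ([5, 0], 16)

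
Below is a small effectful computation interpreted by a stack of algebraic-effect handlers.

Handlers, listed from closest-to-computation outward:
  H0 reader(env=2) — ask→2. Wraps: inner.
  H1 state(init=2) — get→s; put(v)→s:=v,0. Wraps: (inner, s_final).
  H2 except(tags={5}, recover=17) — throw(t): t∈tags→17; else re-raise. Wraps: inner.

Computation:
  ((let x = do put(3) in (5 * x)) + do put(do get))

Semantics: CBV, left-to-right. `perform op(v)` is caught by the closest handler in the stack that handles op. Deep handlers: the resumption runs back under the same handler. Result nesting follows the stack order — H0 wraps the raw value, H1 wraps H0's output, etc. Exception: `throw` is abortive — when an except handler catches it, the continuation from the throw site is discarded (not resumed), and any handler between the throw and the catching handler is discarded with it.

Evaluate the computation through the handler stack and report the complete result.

Working:
put(3) @ H1 ⇒ s:=3
get @ H1 ⇒ 3
put(3) @ H1 ⇒ s:=3
H0 returns 0
H1 returns (0, 3)
H2 returns (0, 3)
= (0, 3)

Answer: (0, 3)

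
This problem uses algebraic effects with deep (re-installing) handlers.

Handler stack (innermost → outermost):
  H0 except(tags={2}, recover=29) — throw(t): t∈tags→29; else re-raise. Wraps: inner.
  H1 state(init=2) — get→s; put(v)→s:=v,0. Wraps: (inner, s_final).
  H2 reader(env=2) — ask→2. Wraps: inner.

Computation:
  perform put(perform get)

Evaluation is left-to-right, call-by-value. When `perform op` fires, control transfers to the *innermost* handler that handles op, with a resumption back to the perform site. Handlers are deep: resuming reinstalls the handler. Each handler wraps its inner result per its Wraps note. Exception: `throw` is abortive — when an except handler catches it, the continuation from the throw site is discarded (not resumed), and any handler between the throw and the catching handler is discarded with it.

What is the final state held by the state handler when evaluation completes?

Answer: 2

Step-by-step:
get @ H1 ⇒ 2
put(2) @ H1 ⇒ s:=2
H0 returns 0
H1 returns (0, 2)
H2 returns (0, 2)
= (0, 2)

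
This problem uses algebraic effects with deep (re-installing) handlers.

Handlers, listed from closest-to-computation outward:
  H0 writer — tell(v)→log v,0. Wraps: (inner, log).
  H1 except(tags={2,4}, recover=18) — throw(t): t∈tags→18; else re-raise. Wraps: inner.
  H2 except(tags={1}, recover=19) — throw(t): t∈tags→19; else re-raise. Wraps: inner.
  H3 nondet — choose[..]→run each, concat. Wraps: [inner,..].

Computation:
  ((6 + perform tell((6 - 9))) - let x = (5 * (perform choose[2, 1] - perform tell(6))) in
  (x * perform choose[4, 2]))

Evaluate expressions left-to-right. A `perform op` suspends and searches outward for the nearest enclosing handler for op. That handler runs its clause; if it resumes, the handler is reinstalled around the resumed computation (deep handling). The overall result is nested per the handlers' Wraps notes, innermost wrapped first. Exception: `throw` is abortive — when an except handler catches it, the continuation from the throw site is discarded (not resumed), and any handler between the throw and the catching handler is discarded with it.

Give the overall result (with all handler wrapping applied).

Step-by-step:
tell(-3) @ H0 ⇒ log+=-3
choose[2, 1] @ H3
  branch[0] choose=2:
    tell(6) @ H0 ⇒ log+=6
    choose[4, 2] @ H3
      branch[0] choose=4:
        H0 returns (-34, (-3, 6))
        H1 returns (-34, (-3, 6))
        H2 returns (-34, (-3, 6))
        H3 returns [(-34, (-3, 6))]
      branch[1] choose=2:
        H0 returns (-14, (-3, 6))
        H1 returns (-14, (-3, 6))
        H2 returns (-14, (-3, 6))
        H3 returns [(-14, (-3, 6))]
  branch[1] choose=1:
    tell(6) @ H0 ⇒ log+=6
    choose[4, 2] @ H3
      branch[0] choose=4:
        H0 returns (-14, (-3, 6))
        H1 returns (-14, (-3, 6))
        H2 returns (-14, (-3, 6))
        H3 returns [(-14, (-3, 6))]
      branch[1] choose=2:
        H0 returns (-4, (-3, 6))
        H1 returns (-4, (-3, 6))
        H2 returns (-4, (-3, 6))
        H3 returns [(-4, (-3, 6))]
= [(-34, (-3, 6)), (-14, (-3, 6)), (-14, (-3, 6)), (-4, (-3, 6))]

Answer: [(-34, (-3, 6)), (-14, (-3, 6)), (-14, (-3, 6)), (-4, (-3, 6))]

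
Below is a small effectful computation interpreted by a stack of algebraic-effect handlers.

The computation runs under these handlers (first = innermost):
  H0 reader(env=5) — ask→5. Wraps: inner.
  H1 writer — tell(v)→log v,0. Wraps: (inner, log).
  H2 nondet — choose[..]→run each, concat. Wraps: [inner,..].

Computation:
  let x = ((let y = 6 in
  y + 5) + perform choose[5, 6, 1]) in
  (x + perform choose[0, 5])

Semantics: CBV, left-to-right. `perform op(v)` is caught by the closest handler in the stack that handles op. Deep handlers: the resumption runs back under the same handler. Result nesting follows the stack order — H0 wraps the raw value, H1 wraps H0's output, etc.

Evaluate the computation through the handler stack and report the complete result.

Answer: [(16, ()), (21, ()), (17, ()), (22, ()), (12, ()), (17, ())]

Working:
choose[5, 6, 1] @ H2
  branch[0] choose=5:
    choose[0, 5] @ H2
      branch[0] choose=0:
        H0 returns 16
        H1 returns (16, ())
        H2 returns [(16, ())]
      branch[1] choose=5:
        H0 returns 21
        H1 returns (21, ())
        H2 returns [(21, ())]
  branch[1] choose=6:
    choose[0, 5] @ H2
      branch[0] choose=0:
        H0 returns 17
        H1 returns (17, ())
        H2 returns [(17, ())]
      branch[1] choose=5:
        H0 returns 22
        H1 returns (22, ())
        H2 returns [(22, ())]
  branch[2] choose=1:
    choose[0, 5] @ H2
      branch[0] choose=0:
        H0 returns 12
        H1 returns (12, ())
        H2 returns [(12, ())]
      branch[1] choose=5:
        H0 returns 17
        H1 returns (17, ())
        H2 returns [(17, ())]
= [(16, ()), (21, ()), (17, ()), (22, ()), (12, ()), (17, ())]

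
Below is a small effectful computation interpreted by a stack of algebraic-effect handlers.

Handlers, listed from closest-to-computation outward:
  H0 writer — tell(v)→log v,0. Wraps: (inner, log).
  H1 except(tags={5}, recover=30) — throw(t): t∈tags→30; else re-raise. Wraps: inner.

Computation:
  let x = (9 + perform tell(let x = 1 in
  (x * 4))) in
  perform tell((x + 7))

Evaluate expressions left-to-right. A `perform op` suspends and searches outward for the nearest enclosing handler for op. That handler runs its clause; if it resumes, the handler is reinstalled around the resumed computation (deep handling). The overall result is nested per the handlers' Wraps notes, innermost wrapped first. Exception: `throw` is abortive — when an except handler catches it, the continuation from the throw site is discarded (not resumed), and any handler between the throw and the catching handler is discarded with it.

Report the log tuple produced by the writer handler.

Evaluation trace:
tell(4) @ H0 ⇒ log+=4
tell(16) @ H0 ⇒ log+=16
H0 returns (0, (4, 16))
H1 returns (0, (4, 16))
= (0, (4, 16))

Answer: (4, 16)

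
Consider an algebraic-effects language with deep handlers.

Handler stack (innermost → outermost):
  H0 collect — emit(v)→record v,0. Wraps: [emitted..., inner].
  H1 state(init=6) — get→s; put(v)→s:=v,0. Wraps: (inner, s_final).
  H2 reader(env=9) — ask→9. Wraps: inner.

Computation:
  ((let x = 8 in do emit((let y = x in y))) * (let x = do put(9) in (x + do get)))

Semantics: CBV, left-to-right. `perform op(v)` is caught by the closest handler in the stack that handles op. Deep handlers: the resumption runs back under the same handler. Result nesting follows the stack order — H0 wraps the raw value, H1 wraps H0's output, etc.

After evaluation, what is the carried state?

Answer: 9

Evaluation trace:
emit(8) @ H0 ⇒ out+=8
put(9) @ H1 ⇒ s:=9
get @ H1 ⇒ 9
H0 returns [8, 0]
H1 returns ([8, 0], 9)
H2 returns ([8, 0], 9)
= ([8, 0], 9)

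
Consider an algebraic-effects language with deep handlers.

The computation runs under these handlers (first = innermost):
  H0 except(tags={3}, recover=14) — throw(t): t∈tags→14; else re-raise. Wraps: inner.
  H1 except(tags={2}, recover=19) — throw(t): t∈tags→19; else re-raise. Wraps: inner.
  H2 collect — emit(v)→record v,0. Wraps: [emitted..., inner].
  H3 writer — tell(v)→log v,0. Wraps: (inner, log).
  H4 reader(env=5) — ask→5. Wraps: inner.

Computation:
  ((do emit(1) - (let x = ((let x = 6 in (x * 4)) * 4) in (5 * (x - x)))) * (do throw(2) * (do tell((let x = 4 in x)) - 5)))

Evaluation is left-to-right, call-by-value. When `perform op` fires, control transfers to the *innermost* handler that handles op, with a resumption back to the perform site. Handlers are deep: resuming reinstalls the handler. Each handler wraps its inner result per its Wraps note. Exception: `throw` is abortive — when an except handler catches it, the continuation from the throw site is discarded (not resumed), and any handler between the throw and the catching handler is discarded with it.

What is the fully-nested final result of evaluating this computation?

Working:
emit(1) @ H2 ⇒ out+=1
throw(2) @ H0 re-raised
throw(2) @ H1 caught ⇒ 19
H2 returns [1, 19]
H3 returns ([1, 19], ())
H4 returns ([1, 19], ())
= ([1, 19], ())

Answer: ([1, 19], ())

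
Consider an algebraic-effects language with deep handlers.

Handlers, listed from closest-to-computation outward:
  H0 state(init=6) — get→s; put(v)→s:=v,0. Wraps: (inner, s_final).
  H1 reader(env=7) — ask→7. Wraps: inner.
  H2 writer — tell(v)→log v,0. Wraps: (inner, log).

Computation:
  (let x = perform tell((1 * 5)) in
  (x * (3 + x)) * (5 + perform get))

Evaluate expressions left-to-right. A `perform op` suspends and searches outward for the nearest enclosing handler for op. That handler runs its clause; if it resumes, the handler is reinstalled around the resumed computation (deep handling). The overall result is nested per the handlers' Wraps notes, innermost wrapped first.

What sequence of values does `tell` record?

Answer: (5)

Evaluation trace:
tell(5) @ H2 ⇒ log+=5
get @ H0 ⇒ 6
H0 returns (0, 6)
H1 returns (0, 6)
H2 returns ((0, 6), (5))
= ((0, 6), (5))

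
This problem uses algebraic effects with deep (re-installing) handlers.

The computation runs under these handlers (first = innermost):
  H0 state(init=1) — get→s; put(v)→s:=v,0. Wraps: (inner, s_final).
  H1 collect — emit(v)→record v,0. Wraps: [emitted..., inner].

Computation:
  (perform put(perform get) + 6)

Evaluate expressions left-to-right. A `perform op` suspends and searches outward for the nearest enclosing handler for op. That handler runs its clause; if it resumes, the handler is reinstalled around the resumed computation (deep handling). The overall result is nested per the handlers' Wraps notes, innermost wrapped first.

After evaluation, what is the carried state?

Working:
get @ H0 ⇒ 1
put(1) @ H0 ⇒ s:=1
H0 returns (6, 1)
H1 returns [(6, 1)]
= [(6, 1)]

Answer: 1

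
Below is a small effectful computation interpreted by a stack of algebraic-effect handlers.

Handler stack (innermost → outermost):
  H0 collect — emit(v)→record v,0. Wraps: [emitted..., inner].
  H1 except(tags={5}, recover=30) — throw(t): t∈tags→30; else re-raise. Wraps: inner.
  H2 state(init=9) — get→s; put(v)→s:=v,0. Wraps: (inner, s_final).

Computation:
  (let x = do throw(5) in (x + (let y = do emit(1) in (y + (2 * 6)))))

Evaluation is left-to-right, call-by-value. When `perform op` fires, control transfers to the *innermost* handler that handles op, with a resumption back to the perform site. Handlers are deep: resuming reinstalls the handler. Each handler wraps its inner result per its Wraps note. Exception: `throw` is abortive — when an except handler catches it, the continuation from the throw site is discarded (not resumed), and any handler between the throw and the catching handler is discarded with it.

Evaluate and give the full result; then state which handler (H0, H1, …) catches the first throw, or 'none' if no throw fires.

Answer: (30, 9) ; first throw caught by: H1

Working:
throw(5) @ H1 caught ⇒ 30
H2 returns (30, 9)
= (30, 9)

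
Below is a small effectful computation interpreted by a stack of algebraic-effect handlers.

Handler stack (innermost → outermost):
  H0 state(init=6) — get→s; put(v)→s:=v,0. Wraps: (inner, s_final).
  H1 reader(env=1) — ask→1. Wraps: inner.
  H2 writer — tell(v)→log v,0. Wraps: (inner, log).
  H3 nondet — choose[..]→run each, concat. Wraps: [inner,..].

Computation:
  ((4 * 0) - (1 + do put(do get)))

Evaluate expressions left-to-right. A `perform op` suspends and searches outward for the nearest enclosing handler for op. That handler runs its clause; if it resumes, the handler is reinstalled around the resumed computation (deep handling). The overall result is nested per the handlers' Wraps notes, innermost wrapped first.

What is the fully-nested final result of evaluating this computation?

Working:
get @ H0 ⇒ 6
put(6) @ H0 ⇒ s:=6
H0 returns (-1, 6)
H1 returns (-1, 6)
H2 returns ((-1, 6), ())
H3 returns [((-1, 6), ())]
= [((-1, 6), ())]

Answer: [((-1, 6), ())]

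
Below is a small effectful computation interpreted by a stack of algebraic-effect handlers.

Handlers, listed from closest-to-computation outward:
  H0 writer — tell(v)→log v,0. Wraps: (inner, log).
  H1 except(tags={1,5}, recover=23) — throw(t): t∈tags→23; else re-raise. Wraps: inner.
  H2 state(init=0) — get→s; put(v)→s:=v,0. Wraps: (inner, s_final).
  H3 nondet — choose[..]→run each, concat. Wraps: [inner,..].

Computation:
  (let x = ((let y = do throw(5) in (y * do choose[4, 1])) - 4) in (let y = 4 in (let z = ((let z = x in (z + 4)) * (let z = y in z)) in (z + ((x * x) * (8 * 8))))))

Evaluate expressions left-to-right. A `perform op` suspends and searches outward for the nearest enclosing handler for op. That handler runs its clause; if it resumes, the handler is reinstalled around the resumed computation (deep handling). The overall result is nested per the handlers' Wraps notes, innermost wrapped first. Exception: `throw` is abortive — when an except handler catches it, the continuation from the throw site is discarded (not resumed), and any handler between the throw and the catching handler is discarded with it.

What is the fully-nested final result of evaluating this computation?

Answer: [(23, 0)]

Step-by-step:
throw(5) @ H1 caught ⇒ 23
H2 returns (23, 0)
H3 returns [(23, 0)]
= [(23, 0)]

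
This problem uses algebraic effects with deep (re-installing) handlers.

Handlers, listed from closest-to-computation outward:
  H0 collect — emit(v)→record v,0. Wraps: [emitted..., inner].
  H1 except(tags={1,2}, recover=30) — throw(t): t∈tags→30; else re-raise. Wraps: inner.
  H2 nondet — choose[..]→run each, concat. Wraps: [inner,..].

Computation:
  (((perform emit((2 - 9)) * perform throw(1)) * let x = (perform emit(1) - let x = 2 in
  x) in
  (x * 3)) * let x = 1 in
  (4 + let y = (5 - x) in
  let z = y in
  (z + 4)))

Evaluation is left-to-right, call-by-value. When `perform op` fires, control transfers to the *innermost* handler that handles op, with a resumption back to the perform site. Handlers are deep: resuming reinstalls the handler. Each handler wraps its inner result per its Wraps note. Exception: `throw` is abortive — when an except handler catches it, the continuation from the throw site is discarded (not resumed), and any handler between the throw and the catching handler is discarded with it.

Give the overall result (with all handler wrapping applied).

Evaluation trace:
emit(-7) @ H0 ⇒ out+=-7
throw(1) @ H1 caught ⇒ 30
H2 returns [30]
= [30]

Answer: [30]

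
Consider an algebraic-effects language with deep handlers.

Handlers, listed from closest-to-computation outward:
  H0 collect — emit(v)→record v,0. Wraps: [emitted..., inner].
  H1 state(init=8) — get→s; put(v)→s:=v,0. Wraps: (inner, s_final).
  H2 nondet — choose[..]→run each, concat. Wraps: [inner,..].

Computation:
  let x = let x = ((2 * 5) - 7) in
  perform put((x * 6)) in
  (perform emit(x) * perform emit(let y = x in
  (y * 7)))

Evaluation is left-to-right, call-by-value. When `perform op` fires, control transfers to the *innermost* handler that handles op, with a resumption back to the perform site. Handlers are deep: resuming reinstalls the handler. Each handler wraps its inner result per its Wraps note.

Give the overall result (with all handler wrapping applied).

Step-by-step:
put(18) @ H1 ⇒ s:=18
emit(0) @ H0 ⇒ out+=0
emit(0) @ H0 ⇒ out+=0
H0 returns [0, 0, 0]
H1 returns ([0, 0, 0], 18)
H2 returns [([0, 0, 0], 18)]
= [([0, 0, 0], 18)]

Answer: [([0, 0, 0], 18)]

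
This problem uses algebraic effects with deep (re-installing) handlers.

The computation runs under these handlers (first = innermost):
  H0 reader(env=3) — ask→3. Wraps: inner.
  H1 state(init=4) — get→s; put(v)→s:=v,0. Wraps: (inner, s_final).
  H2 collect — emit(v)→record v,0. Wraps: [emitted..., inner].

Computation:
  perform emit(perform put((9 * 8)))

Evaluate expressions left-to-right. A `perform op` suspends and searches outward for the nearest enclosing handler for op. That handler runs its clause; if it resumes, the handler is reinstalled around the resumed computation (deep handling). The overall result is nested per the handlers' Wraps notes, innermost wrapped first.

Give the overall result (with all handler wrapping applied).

Answer: [0, (0, 72)]

Evaluation trace:
put(72) @ H1 ⇒ s:=72
emit(0) @ H2 ⇒ out+=0
H0 returns 0
H1 returns (0, 72)
H2 returns [0, (0, 72)]
= [0, (0, 72)]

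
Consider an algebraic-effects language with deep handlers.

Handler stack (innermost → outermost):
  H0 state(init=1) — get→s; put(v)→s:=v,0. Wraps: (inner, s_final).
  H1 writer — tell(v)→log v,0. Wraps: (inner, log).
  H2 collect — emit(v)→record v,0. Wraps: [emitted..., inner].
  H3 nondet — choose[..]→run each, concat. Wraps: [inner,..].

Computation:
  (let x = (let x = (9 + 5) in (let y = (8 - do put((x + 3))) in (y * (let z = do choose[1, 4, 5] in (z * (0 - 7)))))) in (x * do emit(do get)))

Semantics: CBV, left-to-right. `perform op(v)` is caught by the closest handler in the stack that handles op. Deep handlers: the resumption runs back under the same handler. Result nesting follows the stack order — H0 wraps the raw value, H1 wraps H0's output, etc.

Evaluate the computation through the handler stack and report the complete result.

Evaluation trace:
put(17) @ H0 ⇒ s:=17
choose[1, 4, 5] @ H3
  branch[0] choose=1:
    get @ H0 ⇒ 17
    emit(17) @ H2 ⇒ out+=17
    H0 returns (0, 17)
    H1 returns ((0, 17), ())
    H2 returns [17, ((0, 17), ())]
    H3 returns [[17, ((0, 17), ())]]
  branch[1] choose=4:
    get @ H0 ⇒ 17
    emit(17) @ H2 ⇒ out+=17
    H0 returns (0, 17)
    H1 returns ((0, 17), ())
    H2 returns [17, ((0, 17), ())]
    H3 returns [[17, ((0, 17), ())]]
  branch[2] choose=5:
    get @ H0 ⇒ 17
    emit(17) @ H2 ⇒ out+=17
    H0 returns (0, 17)
    H1 returns ((0, 17), ())
    H2 returns [17, ((0, 17), ())]
    H3 returns [[17, ((0, 17), ())]]
= [[17, ((0, 17), ())], [17, ((0, 17), ())], [17, ((0, 17), ())]]

Answer: [[17, ((0, 17), ())], [17, ((0, 17), ())], [17, ((0, 17), ())]]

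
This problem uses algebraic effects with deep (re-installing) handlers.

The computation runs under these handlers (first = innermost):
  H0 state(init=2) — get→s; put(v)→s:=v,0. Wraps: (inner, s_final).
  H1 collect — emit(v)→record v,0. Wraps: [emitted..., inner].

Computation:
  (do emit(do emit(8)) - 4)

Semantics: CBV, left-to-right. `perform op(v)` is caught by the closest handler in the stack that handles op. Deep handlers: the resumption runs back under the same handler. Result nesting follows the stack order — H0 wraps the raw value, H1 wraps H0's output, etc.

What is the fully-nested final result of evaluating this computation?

Working:
emit(8) @ H1 ⇒ out+=8
emit(0) @ H1 ⇒ out+=0
H0 returns (-4, 2)
H1 returns [8, 0, (-4, 2)]
= [8, 0, (-4, 2)]

Answer: [8, 0, (-4, 2)]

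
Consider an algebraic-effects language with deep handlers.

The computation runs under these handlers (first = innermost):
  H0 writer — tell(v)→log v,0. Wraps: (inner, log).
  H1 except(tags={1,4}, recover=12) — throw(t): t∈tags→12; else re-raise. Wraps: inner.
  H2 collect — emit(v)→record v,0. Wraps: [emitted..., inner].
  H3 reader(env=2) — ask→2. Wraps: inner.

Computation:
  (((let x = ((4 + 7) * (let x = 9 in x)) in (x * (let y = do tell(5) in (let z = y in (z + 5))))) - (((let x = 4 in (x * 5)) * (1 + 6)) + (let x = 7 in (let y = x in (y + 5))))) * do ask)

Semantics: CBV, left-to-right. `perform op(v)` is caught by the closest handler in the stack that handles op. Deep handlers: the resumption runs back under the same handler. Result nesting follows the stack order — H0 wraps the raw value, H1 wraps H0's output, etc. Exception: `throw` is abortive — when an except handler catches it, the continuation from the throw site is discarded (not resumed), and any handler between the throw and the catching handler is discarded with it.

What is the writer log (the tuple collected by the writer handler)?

Working:
tell(5) @ H0 ⇒ log+=5
ask @ H3 ⇒ 2
H0 returns (686, (5))
H1 returns (686, (5))
H2 returns [(686, (5))]
H3 returns [(686, (5))]
= [(686, (5))]

Answer: (5)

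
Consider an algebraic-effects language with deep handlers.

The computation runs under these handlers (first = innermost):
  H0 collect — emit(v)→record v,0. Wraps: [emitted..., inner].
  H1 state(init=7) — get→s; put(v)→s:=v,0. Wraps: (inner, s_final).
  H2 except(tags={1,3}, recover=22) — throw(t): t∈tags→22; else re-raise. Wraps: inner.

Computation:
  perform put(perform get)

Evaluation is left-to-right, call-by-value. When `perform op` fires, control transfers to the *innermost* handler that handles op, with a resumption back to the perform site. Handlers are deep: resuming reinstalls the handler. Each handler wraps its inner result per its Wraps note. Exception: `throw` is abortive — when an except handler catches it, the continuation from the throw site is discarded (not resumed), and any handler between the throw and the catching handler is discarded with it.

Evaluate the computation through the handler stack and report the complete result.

Answer: ([0], 7)

Evaluation trace:
get @ H1 ⇒ 7
put(7) @ H1 ⇒ s:=7
H0 returns [0]
H1 returns ([0], 7)
H2 returns ([0], 7)
= ([0], 7)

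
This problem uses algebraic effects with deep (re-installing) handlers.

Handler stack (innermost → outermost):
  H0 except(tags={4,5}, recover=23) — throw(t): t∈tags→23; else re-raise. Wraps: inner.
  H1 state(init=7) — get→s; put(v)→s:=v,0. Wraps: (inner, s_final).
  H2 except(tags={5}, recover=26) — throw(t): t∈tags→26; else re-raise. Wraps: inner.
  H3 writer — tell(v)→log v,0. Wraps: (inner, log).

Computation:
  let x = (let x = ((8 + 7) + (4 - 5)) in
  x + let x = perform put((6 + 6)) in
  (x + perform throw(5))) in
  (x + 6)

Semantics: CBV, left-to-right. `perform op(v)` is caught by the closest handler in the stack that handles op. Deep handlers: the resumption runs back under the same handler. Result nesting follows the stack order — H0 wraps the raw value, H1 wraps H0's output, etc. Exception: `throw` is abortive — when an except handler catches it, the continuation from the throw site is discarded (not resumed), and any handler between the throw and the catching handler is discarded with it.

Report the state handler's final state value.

Answer: 12

Working:
put(12) @ H1 ⇒ s:=12
throw(5) @ H0 caught ⇒ 23
H1 returns (23, 12)
H2 returns (23, 12)
H3 returns ((23, 12), ())
= ((23, 12), ())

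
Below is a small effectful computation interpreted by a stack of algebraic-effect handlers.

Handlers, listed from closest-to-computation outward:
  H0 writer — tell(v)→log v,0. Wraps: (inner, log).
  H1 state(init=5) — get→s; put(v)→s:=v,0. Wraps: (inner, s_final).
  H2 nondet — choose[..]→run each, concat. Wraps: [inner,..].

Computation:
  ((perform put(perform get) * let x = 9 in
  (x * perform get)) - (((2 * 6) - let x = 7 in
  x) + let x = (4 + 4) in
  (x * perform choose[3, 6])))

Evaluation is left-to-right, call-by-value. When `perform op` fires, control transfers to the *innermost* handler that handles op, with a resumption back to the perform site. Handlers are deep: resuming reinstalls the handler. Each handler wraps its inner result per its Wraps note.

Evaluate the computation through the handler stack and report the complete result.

Evaluation trace:
get @ H1 ⇒ 5
put(5) @ H1 ⇒ s:=5
get @ H1 ⇒ 5
choose[3, 6] @ H2
  branch[0] choose=3:
    H0 returns (-29, ())
    H1 returns ((-29, ()), 5)
    H2 returns [((-29, ()), 5)]
  branch[1] choose=6:
    H0 returns (-53, ())
    H1 returns ((-53, ()), 5)
    H2 returns [((-53, ()), 5)]
= [((-29, ()), 5), ((-53, ()), 5)]

Answer: [((-29, ()), 5), ((-53, ()), 5)]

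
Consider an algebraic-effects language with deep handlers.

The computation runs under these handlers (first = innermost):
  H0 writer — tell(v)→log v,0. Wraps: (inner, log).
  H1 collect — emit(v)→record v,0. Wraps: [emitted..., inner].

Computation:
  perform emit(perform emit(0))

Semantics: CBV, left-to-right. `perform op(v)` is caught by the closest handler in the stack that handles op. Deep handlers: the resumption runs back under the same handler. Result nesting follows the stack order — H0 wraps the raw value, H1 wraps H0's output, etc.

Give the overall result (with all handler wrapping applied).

Answer: [0, 0, (0, ())]

Step-by-step:
emit(0) @ H1 ⇒ out+=0
emit(0) @ H1 ⇒ out+=0
H0 returns (0, ())
H1 returns [0, 0, (0, ())]
= [0, 0, (0, ())]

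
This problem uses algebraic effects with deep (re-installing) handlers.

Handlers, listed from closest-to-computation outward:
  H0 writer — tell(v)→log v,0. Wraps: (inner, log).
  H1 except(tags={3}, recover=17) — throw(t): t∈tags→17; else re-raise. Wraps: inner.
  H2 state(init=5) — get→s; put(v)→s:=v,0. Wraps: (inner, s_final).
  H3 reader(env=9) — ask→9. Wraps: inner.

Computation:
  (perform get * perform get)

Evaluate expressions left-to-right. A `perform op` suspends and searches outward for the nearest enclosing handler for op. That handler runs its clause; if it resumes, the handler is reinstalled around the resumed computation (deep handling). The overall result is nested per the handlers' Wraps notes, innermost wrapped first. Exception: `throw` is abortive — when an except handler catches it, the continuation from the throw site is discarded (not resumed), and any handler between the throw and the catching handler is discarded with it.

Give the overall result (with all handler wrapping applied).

Step-by-step:
get @ H2 ⇒ 5
get @ H2 ⇒ 5
H0 returns (25, ())
H1 returns (25, ())
H2 returns ((25, ()), 5)
H3 returns ((25, ()), 5)
= ((25, ()), 5)

Answer: ((25, ()), 5)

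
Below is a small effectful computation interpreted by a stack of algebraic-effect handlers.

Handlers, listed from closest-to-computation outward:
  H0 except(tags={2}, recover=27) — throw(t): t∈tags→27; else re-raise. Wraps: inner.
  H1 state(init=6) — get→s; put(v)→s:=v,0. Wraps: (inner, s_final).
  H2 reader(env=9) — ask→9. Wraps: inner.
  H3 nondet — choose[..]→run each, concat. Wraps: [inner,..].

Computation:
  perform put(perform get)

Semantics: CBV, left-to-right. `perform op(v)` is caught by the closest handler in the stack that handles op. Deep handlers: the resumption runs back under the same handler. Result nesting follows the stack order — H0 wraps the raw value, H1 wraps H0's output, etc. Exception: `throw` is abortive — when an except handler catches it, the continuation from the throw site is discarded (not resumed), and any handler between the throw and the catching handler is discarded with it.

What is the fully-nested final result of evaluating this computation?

Step-by-step:
get @ H1 ⇒ 6
put(6) @ H1 ⇒ s:=6
H0 returns 0
H1 returns (0, 6)
H2 returns (0, 6)
H3 returns [(0, 6)]
= [(0, 6)]

Answer: [(0, 6)]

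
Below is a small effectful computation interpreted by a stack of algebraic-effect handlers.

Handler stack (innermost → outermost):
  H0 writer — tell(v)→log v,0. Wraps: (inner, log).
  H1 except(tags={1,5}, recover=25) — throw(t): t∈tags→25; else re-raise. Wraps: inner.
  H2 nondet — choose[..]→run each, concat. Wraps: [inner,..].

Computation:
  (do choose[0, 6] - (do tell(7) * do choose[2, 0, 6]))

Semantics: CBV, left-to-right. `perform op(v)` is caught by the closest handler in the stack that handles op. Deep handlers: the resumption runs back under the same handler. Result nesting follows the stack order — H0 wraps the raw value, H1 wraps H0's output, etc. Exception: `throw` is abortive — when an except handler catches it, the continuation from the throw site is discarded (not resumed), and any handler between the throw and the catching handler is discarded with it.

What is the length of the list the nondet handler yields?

Answer: 6

Evaluation trace:
choose[0, 6] @ H2
  branch[0] choose=0:
    tell(7) @ H0 ⇒ log+=7
    choose[2, 0, 6] @ H2
      branch[0] choose=2:
        H0 returns (0, (7))
        H1 returns (0, (7))
        H2 returns [(0, (7))]
      branch[1] choose=0:
        H0 returns (0, (7))
        H1 returns (0, (7))
        H2 returns [(0, (7))]
      branch[2] choose=6:
        H0 returns (0, (7))
        H1 returns (0, (7))
        H2 returns [(0, (7))]
  branch[1] choose=6:
    tell(7) @ H0 ⇒ log+=7
    choose[2, 0, 6] @ H2
      branch[0] choose=2:
        H0 returns (6, (7))
        H1 returns (6, (7))
        H2 returns [(6, (7))]
      branch[1] choose=0:
        H0 returns (6, (7))
        H1 returns (6, (7))
        H2 returns [(6, (7))]
      branch[2] choose=6:
        H0 returns (6, (7))
        H1 returns (6, (7))
        H2 returns [(6, (7))]
= [(0, (7)), (0, (7)), (0, (7)), (6, (7)), (6, (7)), (6, (7))]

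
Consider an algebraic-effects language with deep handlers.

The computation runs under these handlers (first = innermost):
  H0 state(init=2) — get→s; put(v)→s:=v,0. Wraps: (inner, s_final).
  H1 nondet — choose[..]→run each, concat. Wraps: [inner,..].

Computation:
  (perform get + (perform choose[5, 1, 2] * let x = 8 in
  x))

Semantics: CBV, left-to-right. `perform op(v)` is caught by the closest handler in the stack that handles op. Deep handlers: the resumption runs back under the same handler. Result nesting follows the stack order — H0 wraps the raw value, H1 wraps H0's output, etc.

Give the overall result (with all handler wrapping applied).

Answer: [(42, 2), (10, 2), (18, 2)]

Step-by-step:
get @ H0 ⇒ 2
choose[5, 1, 2] @ H1
  branch[0] choose=5:
    H0 returns (42, 2)
    H1 returns [(42, 2)]
  branch[1] choose=1:
    H0 returns (10, 2)
    H1 returns [(10, 2)]
  branch[2] choose=2:
    H0 returns (18, 2)
    H1 returns [(18, 2)]
= [(42, 2), (10, 2), (18, 2)]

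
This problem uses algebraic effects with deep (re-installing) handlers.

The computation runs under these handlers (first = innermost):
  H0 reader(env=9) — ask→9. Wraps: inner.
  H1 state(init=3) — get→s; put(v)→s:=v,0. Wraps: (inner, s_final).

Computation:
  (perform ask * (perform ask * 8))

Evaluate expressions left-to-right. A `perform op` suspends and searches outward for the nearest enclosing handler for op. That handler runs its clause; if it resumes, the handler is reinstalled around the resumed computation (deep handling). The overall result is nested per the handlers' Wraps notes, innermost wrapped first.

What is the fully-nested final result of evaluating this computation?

Step-by-step:
ask @ H0 ⇒ 9
ask @ H0 ⇒ 9
H0 returns 648
H1 returns (648, 3)
= (648, 3)

Answer: (648, 3)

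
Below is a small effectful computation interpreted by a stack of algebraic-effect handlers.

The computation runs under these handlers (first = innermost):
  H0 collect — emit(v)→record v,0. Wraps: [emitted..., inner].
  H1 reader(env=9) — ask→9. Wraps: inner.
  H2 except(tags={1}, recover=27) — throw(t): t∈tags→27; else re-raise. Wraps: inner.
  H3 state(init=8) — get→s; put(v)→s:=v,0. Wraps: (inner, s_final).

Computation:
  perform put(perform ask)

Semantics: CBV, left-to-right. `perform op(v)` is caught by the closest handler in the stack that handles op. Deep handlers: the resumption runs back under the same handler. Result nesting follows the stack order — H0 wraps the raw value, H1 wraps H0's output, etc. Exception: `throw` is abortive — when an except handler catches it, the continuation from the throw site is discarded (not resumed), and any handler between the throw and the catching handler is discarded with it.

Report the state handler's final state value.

Answer: 9

Evaluation trace:
ask @ H1 ⇒ 9
put(9) @ H3 ⇒ s:=9
H0 returns [0]
H1 returns [0]
H2 returns [0]
H3 returns ([0], 9)
= ([0], 9)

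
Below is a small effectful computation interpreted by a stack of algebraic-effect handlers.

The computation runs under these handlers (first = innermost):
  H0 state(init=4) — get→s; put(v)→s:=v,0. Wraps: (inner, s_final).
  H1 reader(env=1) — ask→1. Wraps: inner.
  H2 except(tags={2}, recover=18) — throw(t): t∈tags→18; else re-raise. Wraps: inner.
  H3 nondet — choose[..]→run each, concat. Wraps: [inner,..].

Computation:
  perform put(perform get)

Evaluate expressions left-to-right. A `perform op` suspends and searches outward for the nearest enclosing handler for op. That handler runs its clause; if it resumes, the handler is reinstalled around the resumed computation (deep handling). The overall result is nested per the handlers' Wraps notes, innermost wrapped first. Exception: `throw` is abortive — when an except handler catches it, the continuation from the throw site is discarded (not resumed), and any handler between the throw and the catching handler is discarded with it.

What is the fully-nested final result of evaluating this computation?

Answer: [(0, 4)]

Working:
get @ H0 ⇒ 4
put(4) @ H0 ⇒ s:=4
H0 returns (0, 4)
H1 returns (0, 4)
H2 returns (0, 4)
H3 returns [(0, 4)]
= [(0, 4)]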